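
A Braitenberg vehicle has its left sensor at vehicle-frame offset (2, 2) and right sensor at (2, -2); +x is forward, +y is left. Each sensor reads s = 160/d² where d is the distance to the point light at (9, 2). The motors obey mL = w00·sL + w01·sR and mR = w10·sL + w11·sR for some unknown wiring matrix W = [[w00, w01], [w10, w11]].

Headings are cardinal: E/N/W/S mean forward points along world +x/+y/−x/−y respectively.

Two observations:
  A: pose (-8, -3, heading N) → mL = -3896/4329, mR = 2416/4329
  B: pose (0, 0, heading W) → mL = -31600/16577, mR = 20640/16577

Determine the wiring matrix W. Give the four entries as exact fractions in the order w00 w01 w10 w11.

obs A: pose=(-8,-3,N) → sL=16/37, sR=80/117, mL=-3896/4329, mR=2416/4329
obs B: pose=(0,0,W) → sL=160/137, sR=160/121, mL=-31600/16577, mR=20640/16577
sensor matrix S = [[16/37, 80/117], [160/137, 160/121]]; det S = -16271360/71761833
solve [mL_A; mL_B] = S·[w00; w01] and [mR_A; mR_B] = S·[w10; w11]:
  w00 = -1/2, w01 = -1, w10 = 1/2, w11 = 1/2

-1/2 -1 1/2 1/2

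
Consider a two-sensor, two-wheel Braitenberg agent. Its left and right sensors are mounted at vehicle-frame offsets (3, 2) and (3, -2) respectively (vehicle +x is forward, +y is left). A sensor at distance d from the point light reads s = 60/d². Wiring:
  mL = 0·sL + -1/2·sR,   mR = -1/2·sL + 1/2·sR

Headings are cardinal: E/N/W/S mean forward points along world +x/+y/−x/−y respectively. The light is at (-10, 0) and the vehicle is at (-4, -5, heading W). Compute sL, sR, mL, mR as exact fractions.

left sensor world pos  = (-7, -7); dL² = 58
right sensor world pos = (-7, -3); dR² = 18
sL = 60/58 = 30/29
sR = 60/18 = 10/3
mL = 0·sL + -1/2·sR = -5/3
mR = -1/2·sL + 1/2·sR = 100/87

30/29 10/3 -5/3 100/87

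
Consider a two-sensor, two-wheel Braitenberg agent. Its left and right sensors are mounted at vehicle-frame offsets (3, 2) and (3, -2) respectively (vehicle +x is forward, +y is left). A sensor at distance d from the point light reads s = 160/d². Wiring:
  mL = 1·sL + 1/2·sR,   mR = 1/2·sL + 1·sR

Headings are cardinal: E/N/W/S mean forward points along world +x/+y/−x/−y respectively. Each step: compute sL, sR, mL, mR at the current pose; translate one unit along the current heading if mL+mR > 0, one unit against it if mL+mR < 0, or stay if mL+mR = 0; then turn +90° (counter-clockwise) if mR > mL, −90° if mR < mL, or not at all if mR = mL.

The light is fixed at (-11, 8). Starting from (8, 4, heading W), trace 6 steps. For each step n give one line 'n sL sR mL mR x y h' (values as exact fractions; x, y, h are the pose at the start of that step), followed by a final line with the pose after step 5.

n=0: pose=(8,4,W); sL=40/73, sR=8/13; mL=812/949, mR=844/949; mL+mR=1656/949 → advance +1; mR−mL=32/949 → turn +1·90°
n=1: pose=(7,4,S); sL=160/449, sR=32/61; mL=16944/27389, mR=19248/27389; mL+mR=36192/27389 → advance +1; mR−mL=2304/27389 → turn +1·90°
n=2: pose=(7,3,E); sL=16/45, sR=16/49; mL=1144/2205, mR=1112/2205; mL+mR=752/735 → advance +1; mR−mL=-32/2205 → turn -1·90°
n=3: pose=(8,3,S); sL=32/101, sR=160/353; mL=19376/35653, mR=21808/35653; mL+mR=41184/35653 → advance +1; mR−mL=2432/35653 → turn +1·90°
n=4: pose=(8,2,E); sL=8/25, sR=40/137; mL=1596/3425, mR=1548/3425; mL+mR=3144/3425 → advance +1; mR−mL=-48/3425 → turn -1·90°
n=5: pose=(9,2,S); sL=32/113, sR=32/81; mL=4400/9153, mR=4912/9153; mL+mR=3104/3051 → advance +1; mR−mL=512/9153 → turn +1·90°

0 40/73 8/13 812/949 844/949 8 4 W
1 160/449 32/61 16944/27389 19248/27389 7 4 S
2 16/45 16/49 1144/2205 1112/2205 7 3 E
3 32/101 160/353 19376/35653 21808/35653 8 3 S
4 8/25 40/137 1596/3425 1548/3425 8 2 E
5 32/113 32/81 4400/9153 4912/9153 9 2 S
final 9 1 E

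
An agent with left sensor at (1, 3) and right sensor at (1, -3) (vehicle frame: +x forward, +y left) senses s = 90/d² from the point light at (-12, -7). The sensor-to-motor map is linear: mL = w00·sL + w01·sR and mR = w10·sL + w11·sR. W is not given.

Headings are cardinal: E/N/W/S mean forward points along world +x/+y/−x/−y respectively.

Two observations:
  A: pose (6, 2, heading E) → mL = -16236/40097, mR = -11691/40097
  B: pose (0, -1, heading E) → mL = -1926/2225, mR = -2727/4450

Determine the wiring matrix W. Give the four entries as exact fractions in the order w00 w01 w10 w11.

-1 -1 -1 -1/2

obs A: pose=(6,2,E) → sL=18/101, sR=90/397, mL=-16236/40097, mR=-11691/40097
obs B: pose=(0,-1,E) → sL=9/25, sR=45/89, mL=-1926/2225, mR=-2727/4450
sensor matrix S = [[18/101, 90/397], [9/25, 45/89]]; det S = 151632/17843165
solve [mL_A; mL_B] = S·[w00; w01] and [mR_A; mR_B] = S·[w10; w11]:
  w00 = -1, w01 = -1, w10 = -1, w11 = -1/2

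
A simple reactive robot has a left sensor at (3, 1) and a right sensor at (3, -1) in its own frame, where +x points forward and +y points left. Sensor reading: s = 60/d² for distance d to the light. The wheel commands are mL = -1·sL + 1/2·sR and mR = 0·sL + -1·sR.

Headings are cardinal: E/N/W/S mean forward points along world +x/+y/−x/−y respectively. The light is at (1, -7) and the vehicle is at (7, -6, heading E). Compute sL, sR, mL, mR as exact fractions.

12/17 20/27 -154/459 -20/27

left sensor world pos  = (10, -5); dL² = 85
right sensor world pos = (10, -7); dR² = 81
sL = 60/85 = 12/17
sR = 60/81 = 20/27
mL = -1·sL + 1/2·sR = -154/459
mR = 0·sL + -1·sR = -20/27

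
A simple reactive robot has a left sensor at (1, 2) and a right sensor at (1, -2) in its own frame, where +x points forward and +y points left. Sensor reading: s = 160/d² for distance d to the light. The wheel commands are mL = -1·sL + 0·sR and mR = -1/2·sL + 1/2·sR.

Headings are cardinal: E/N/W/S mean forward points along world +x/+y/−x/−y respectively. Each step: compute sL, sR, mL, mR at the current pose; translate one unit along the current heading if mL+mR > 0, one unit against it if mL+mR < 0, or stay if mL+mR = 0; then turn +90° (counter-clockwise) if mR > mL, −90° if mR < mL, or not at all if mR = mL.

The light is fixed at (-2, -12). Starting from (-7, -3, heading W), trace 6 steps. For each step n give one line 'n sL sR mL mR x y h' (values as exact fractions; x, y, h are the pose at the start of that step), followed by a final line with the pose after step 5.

0 32/17 160/157 -32/17 -1152/2669 -7 -3 W
1 40/17 8/5 -40/17 -32/85 -6 -3 S
2 160/153 160/73 -160/153 6400/11169 -6 -2 E
3 16/17 16/13 -16/17 32/221 -7 -2 N
4 32/17 160/157 -32/17 -1152/2669 -7 -3 W
5 40/17 8/5 -40/17 -32/85 -6 -3 S
final -6 -2 E

n=0: pose=(-7,-3,W); sL=32/17, sR=160/157; mL=-32/17, mR=-1152/2669; mL+mR=-6176/2669 → advance -1; mR−mL=3872/2669 → turn +1·90°
n=1: pose=(-6,-3,S); sL=40/17, sR=8/5; mL=-40/17, mR=-32/85; mL+mR=-232/85 → advance -1; mR−mL=168/85 → turn +1·90°
n=2: pose=(-6,-2,E); sL=160/153, sR=160/73; mL=-160/153, mR=6400/11169; mL+mR=-1760/3723 → advance -1; mR−mL=18080/11169 → turn +1·90°
n=3: pose=(-7,-2,N); sL=16/17, sR=16/13; mL=-16/17, mR=32/221; mL+mR=-176/221 → advance -1; mR−mL=240/221 → turn +1·90°
n=4: pose=(-7,-3,W); sL=32/17, sR=160/157; mL=-32/17, mR=-1152/2669; mL+mR=-6176/2669 → advance -1; mR−mL=3872/2669 → turn +1·90°
n=5: pose=(-6,-3,S); sL=40/17, sR=8/5; mL=-40/17, mR=-32/85; mL+mR=-232/85 → advance -1; mR−mL=168/85 → turn +1·90°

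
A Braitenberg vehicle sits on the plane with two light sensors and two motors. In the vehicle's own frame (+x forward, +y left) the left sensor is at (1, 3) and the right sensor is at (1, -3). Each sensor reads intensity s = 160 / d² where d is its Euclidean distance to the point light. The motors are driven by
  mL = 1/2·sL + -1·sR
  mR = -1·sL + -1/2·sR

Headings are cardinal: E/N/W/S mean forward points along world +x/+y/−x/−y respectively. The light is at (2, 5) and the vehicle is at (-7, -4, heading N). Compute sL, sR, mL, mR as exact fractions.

left sensor world pos  = (-10, -3); dL² = 208
right sensor world pos = (-4, -3); dR² = 100
sL = 160/208 = 10/13
sR = 160/100 = 8/5
mL = 1/2·sL + -1·sR = -79/65
mR = -1·sL + -1/2·sR = -102/65

10/13 8/5 -79/65 -102/65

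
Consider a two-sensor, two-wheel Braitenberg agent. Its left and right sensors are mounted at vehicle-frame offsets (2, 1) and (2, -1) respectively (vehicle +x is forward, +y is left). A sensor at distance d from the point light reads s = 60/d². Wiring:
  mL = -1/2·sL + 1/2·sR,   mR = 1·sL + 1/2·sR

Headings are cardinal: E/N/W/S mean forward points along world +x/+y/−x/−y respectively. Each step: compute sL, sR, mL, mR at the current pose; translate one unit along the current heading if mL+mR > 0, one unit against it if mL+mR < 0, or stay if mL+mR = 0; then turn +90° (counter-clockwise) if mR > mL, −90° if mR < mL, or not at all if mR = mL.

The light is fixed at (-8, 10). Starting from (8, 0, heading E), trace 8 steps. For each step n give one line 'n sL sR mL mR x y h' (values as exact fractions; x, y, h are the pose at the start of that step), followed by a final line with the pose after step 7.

n=0: pose=(8,0,E); sL=4/27, sR=12/89; mL=-16/2403, mR=518/2403; mL+mR=502/2403 → advance +1; mR−mL=2/9 → turn +1·90°
n=1: pose=(9,0,N); sL=3/16, sR=15/97; mL=-51/3104, mR=411/1552; mL+mR=771/3104 → advance +1; mR−mL=9/32 → turn +1·90°
n=2: pose=(9,1,W); sL=12/65, sR=60/289; mL=216/18785, mR=5418/18785; mL+mR=5634/18785 → advance +1; mR−mL=18/65 → turn +1·90°
n=3: pose=(8,1,S); sL=6/41, sR=30/173; mL=96/7093, mR=1653/7093; mL+mR=1749/7093 → advance +1; mR−mL=9/41 → turn +1·90°
n=4: pose=(8,0,E); sL=4/27, sR=12/89; mL=-16/2403, mR=518/2403; mL+mR=502/2403 → advance +1; mR−mL=2/9 → turn +1·90°
n=5: pose=(9,0,N); sL=3/16, sR=15/97; mL=-51/3104, mR=411/1552; mL+mR=771/3104 → advance +1; mR−mL=9/32 → turn +1·90°
n=6: pose=(9,1,W); sL=12/65, sR=60/289; mL=216/18785, mR=5418/18785; mL+mR=5634/18785 → advance +1; mR−mL=18/65 → turn +1·90°
n=7: pose=(8,1,S); sL=6/41, sR=30/173; mL=96/7093, mR=1653/7093; mL+mR=1749/7093 → advance +1; mR−mL=9/41 → turn +1·90°

0 4/27 12/89 -16/2403 518/2403 8 0 E
1 3/16 15/97 -51/3104 411/1552 9 0 N
2 12/65 60/289 216/18785 5418/18785 9 1 W
3 6/41 30/173 96/7093 1653/7093 8 1 S
4 4/27 12/89 -16/2403 518/2403 8 0 E
5 3/16 15/97 -51/3104 411/1552 9 0 N
6 12/65 60/289 216/18785 5418/18785 9 1 W
7 6/41 30/173 96/7093 1653/7093 8 1 S
final 8 0 E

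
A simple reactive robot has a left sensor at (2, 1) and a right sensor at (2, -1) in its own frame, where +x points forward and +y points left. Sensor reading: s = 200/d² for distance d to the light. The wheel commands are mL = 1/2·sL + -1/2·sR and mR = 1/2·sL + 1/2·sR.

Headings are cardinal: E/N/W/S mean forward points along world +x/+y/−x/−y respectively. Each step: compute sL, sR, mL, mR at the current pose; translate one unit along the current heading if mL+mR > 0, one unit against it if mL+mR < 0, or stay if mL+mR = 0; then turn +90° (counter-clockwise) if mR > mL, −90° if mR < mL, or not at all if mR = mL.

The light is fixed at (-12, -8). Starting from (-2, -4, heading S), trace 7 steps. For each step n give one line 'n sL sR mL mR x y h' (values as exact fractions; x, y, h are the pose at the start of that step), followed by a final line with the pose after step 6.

0 8/5 40/17 -32/85 168/85 -2 -4 S
1 5/4 50/37 -15/296 385/296 -2 -5 E
2 8/5 200/169 176/845 1176/845 -1 -5 N
3 20/9 100/53 80/477 980/477 -1 -4 W
4 8/5 40/17 -32/85 168/85 -2 -4 S
5 5/4 50/37 -15/296 385/296 -2 -5 E
6 8/5 200/169 176/845 1176/845 -1 -5 N
final -1 -4 W

n=0: pose=(-2,-4,S); sL=8/5, sR=40/17; mL=-32/85, mR=168/85; mL+mR=8/5 → advance +1; mR−mL=40/17 → turn +1·90°
n=1: pose=(-2,-5,E); sL=5/4, sR=50/37; mL=-15/296, mR=385/296; mL+mR=5/4 → advance +1; mR−mL=50/37 → turn +1·90°
n=2: pose=(-1,-5,N); sL=8/5, sR=200/169; mL=176/845, mR=1176/845; mL+mR=8/5 → advance +1; mR−mL=200/169 → turn +1·90°
n=3: pose=(-1,-4,W); sL=20/9, sR=100/53; mL=80/477, mR=980/477; mL+mR=20/9 → advance +1; mR−mL=100/53 → turn +1·90°
n=4: pose=(-2,-4,S); sL=8/5, sR=40/17; mL=-32/85, mR=168/85; mL+mR=8/5 → advance +1; mR−mL=40/17 → turn +1·90°
n=5: pose=(-2,-5,E); sL=5/4, sR=50/37; mL=-15/296, mR=385/296; mL+mR=5/4 → advance +1; mR−mL=50/37 → turn +1·90°
n=6: pose=(-1,-5,N); sL=8/5, sR=200/169; mL=176/845, mR=1176/845; mL+mR=8/5 → advance +1; mR−mL=200/169 → turn +1·90°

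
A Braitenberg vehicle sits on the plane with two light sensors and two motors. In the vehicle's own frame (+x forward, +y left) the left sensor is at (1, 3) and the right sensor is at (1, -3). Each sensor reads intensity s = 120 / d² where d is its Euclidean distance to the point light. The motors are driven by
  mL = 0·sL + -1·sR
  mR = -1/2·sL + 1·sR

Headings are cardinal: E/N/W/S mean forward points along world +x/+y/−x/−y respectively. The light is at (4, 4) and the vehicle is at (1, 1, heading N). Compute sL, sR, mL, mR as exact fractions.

left sensor world pos  = (-2, 2); dL² = 40
right sensor world pos = (4, 2); dR² = 4
sL = 120/40 = 3
sR = 120/4 = 30
mL = 0·sL + -1·sR = -30
mR = -1/2·sL + 1·sR = 57/2

3 30 -30 57/2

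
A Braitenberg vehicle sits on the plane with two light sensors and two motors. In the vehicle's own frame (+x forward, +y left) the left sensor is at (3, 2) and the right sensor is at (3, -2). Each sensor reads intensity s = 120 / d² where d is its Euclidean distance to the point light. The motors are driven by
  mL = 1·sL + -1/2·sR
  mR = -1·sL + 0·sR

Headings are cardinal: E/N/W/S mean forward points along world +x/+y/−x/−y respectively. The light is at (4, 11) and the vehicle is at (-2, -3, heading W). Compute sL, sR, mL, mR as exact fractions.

120/337 8/15 452/5055 -120/337

left sensor world pos  = (-5, -5); dL² = 337
right sensor world pos = (-5, -1); dR² = 225
sL = 120/337 = 120/337
sR = 120/225 = 8/15
mL = 1·sL + -1/2·sR = 452/5055
mR = -1·sL + 0·sR = -120/337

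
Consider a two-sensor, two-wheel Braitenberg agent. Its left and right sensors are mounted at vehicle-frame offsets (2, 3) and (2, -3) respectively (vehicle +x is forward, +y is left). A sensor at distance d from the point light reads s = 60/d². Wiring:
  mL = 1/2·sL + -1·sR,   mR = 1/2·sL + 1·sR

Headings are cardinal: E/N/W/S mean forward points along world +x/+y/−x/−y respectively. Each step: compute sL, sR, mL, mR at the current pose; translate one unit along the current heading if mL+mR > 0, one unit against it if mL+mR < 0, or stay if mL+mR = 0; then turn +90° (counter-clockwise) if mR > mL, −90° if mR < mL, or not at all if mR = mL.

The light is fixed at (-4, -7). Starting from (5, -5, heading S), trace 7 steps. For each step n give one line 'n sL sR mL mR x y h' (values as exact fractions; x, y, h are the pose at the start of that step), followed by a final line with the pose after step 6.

0 5/12 5/3 -35/24 15/8 5 -5 S
1 60/137 12/25 -894/3425 2394/3425 5 -6 E
2 30/29 30/89 465/2581 2205/2581 6 -6 N
3 12/13 60/89 -246/1157 1314/1157 6 -5 W
4 5/12 5/3 -35/24 15/8 5 -5 S
5 60/137 12/25 -894/3425 2394/3425 5 -6 E
6 30/29 30/89 465/2581 2205/2581 6 -6 N
final 6 -5 W

n=0: pose=(5,-5,S); sL=5/12, sR=5/3; mL=-35/24, mR=15/8; mL+mR=5/12 → advance +1; mR−mL=10/3 → turn +1·90°
n=1: pose=(5,-6,E); sL=60/137, sR=12/25; mL=-894/3425, mR=2394/3425; mL+mR=60/137 → advance +1; mR−mL=24/25 → turn +1·90°
n=2: pose=(6,-6,N); sL=30/29, sR=30/89; mL=465/2581, mR=2205/2581; mL+mR=30/29 → advance +1; mR−mL=60/89 → turn +1·90°
n=3: pose=(6,-5,W); sL=12/13, sR=60/89; mL=-246/1157, mR=1314/1157; mL+mR=12/13 → advance +1; mR−mL=120/89 → turn +1·90°
n=4: pose=(5,-5,S); sL=5/12, sR=5/3; mL=-35/24, mR=15/8; mL+mR=5/12 → advance +1; mR−mL=10/3 → turn +1·90°
n=5: pose=(5,-6,E); sL=60/137, sR=12/25; mL=-894/3425, mR=2394/3425; mL+mR=60/137 → advance +1; mR−mL=24/25 → turn +1·90°
n=6: pose=(6,-6,N); sL=30/29, sR=30/89; mL=465/2581, mR=2205/2581; mL+mR=30/29 → advance +1; mR−mL=60/89 → turn +1·90°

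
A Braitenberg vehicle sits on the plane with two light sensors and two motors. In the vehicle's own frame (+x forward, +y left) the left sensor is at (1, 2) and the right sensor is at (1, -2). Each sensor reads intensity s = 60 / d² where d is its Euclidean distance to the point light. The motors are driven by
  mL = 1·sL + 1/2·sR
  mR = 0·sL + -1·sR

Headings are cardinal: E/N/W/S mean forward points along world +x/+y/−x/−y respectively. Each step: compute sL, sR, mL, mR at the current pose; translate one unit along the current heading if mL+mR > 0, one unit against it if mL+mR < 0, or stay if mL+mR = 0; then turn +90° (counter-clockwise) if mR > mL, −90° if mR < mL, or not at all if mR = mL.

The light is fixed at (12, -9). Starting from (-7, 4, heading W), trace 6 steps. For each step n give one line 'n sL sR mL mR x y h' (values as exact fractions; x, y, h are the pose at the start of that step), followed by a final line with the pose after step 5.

0 60/521 12/125 10626/65125 -12/125 -7 4 W
1 3/34 3/26 129/884 -3/26 -8 4 N
2 60/617 12/101 9762/62317 -12/101 -8 5 E
3 30/229 6/61 2517/13969 -6/61 -7 5 S
4 60/521 12/125 10626/65125 -12/125 -7 4 W
5 3/34 3/26 129/884 -3/26 -8 4 N
final -8 5 E

n=0: pose=(-7,4,W); sL=60/521, sR=12/125; mL=10626/65125, mR=-12/125; mL+mR=4374/65125 → advance +1; mR−mL=-16878/65125 → turn -1·90°
n=1: pose=(-8,4,N); sL=3/34, sR=3/26; mL=129/884, mR=-3/26; mL+mR=27/884 → advance +1; mR−mL=-231/884 → turn -1·90°
n=2: pose=(-8,5,E); sL=60/617, sR=12/101; mL=9762/62317, mR=-12/101; mL+mR=2358/62317 → advance +1; mR−mL=-17166/62317 → turn -1·90°
n=3: pose=(-7,5,S); sL=30/229, sR=6/61; mL=2517/13969, mR=-6/61; mL+mR=1143/13969 → advance +1; mR−mL=-3891/13969 → turn -1·90°
n=4: pose=(-7,4,W); sL=60/521, sR=12/125; mL=10626/65125, mR=-12/125; mL+mR=4374/65125 → advance +1; mR−mL=-16878/65125 → turn -1·90°
n=5: pose=(-8,4,N); sL=3/34, sR=3/26; mL=129/884, mR=-3/26; mL+mR=27/884 → advance +1; mR−mL=-231/884 → turn -1·90°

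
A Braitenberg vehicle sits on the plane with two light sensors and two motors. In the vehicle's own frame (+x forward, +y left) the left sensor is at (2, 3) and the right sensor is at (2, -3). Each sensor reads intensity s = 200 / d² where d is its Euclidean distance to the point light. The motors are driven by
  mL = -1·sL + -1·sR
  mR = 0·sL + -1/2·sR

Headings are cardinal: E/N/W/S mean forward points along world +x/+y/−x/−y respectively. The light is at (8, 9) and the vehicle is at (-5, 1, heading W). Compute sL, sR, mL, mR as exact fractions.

100/173 4/5 -1192/865 -2/5

left sensor world pos  = (-7, -2); dL² = 346
right sensor world pos = (-7, 4); dR² = 250
sL = 200/346 = 100/173
sR = 200/250 = 4/5
mL = -1·sL + -1·sR = -1192/865
mR = 0·sL + -1/2·sR = -2/5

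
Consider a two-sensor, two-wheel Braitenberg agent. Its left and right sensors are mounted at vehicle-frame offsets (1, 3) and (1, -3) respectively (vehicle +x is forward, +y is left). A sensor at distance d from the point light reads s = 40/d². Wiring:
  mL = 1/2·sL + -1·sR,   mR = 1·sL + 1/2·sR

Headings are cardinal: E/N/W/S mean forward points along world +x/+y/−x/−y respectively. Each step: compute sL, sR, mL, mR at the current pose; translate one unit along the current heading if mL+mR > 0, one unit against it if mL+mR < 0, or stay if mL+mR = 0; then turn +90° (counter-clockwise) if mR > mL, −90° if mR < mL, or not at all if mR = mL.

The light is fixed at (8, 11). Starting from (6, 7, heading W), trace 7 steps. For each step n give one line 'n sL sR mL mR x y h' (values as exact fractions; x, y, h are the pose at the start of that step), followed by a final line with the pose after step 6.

0 20/29 4 -106/29 78/29 6 7 W
1 40/29 40/41 -340/1189 2220/1189 7 7 S
2 10 5/8 35/8 165/16 7 6 E
3 8/5 8/5 -4/5 12/5 8 6 N
4 4/5 20 -98/5 54/5 8 7 W
5 40/41 40/29 -1060/1189 1980/1189 9 7 S
6 5 10/17 65/34 90/17 9 6 E
final 10 6 N

n=0: pose=(6,7,W); sL=20/29, sR=4; mL=-106/29, mR=78/29; mL+mR=-28/29 → advance -1; mR−mL=184/29 → turn +1·90°
n=1: pose=(7,7,S); sL=40/29, sR=40/41; mL=-340/1189, mR=2220/1189; mL+mR=1880/1189 → advance +1; mR−mL=2560/1189 → turn +1·90°
n=2: pose=(7,6,E); sL=10, sR=5/8; mL=35/8, mR=165/16; mL+mR=235/16 → advance +1; mR−mL=95/16 → turn +1·90°
n=3: pose=(8,6,N); sL=8/5, sR=8/5; mL=-4/5, mR=12/5; mL+mR=8/5 → advance +1; mR−mL=16/5 → turn +1·90°
n=4: pose=(8,7,W); sL=4/5, sR=20; mL=-98/5, mR=54/5; mL+mR=-44/5 → advance -1; mR−mL=152/5 → turn +1·90°
n=5: pose=(9,7,S); sL=40/41, sR=40/29; mL=-1060/1189, mR=1980/1189; mL+mR=920/1189 → advance +1; mR−mL=3040/1189 → turn +1·90°
n=6: pose=(9,6,E); sL=5, sR=10/17; mL=65/34, mR=90/17; mL+mR=245/34 → advance +1; mR−mL=115/34 → turn +1·90°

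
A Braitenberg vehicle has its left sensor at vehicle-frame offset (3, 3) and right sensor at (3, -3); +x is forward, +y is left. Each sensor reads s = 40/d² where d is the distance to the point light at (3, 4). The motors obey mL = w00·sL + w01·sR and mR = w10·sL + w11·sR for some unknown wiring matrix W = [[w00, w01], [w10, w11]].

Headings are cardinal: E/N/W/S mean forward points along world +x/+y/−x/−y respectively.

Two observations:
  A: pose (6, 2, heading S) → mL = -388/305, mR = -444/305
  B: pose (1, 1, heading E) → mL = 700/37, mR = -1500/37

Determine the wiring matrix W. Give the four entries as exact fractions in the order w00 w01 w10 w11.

obs A: pose=(6,2,S) → sL=40/61, sR=8/5, mL=-388/305, mR=-444/305
obs B: pose=(1,1,E) → sL=40, sR=40/37, mL=700/37, mR=-1500/37
sensor matrix S = [[40/61, 8/5], [40, 40/37]]; det S = -142848/2257
solve [mL_A; mL_B] = S·[w00; w01] and [mR_A; mR_B] = S·[w10; w11]:
  w00 = 1/2, w01 = -1, w10 = -1, w11 = -1/2

1/2 -1 -1 -1/2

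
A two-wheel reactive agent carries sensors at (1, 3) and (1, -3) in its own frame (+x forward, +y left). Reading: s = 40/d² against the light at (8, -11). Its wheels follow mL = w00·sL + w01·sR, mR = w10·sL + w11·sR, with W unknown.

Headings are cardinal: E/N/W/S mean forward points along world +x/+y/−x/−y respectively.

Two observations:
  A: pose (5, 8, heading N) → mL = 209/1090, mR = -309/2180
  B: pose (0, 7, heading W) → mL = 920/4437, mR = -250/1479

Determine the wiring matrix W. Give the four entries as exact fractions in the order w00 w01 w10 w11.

obs A: pose=(5,8,N) → sL=10/109, sR=1/10, mL=209/1090, mR=-309/2180
obs B: pose=(0,7,W) → sL=20/153, sR=20/261, mL=920/4437, mR=-250/1479
sensor matrix S = [[10/109, 1/10], [20/153, 20/261]]; det S = -974/161211
solve [mL_A; mL_B] = S·[w00; w01] and [mR_A; mR_B] = S·[w10; w11]:
  w00 = 1, w01 = 1, w10 = -1, w11 = -1/2

1 1 -1 -1/2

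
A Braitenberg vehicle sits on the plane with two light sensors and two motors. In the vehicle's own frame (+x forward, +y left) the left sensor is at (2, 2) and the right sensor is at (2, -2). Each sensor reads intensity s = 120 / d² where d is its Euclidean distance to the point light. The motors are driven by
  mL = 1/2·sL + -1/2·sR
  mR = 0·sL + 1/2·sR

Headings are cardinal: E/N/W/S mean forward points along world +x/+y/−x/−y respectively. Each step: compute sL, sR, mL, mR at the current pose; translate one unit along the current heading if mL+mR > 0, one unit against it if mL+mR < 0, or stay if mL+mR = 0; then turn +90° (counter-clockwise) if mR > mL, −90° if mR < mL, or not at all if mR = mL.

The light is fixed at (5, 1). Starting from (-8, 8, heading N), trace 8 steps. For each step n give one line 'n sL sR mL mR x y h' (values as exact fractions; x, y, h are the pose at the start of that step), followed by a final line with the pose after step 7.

n=0: pose=(-8,8,N); sL=20/51, sR=60/101; mL=-520/5151, mR=30/101; mL+mR=10/51 → advance +1; mR−mL=2050/5151 → turn +1·90°
n=1: pose=(-8,9,W); sL=40/87, sR=24/65; mL=256/5655, mR=12/65; mL+mR=20/87 → advance +1; mR−mL=788/5655 → turn +1·90°
n=2: pose=(-9,9,S); sL=2/3, sR=30/73; mL=28/219, mR=15/73; mL+mR=1/3 → advance +1; mR−mL=17/219 → turn +1·90°
n=3: pose=(-9,8,E); sL=8/15, sR=120/169; mL=-224/2535, mR=60/169; mL+mR=4/15 → advance +1; mR−mL=1124/2535 → turn +1·90°
n=4: pose=(-8,8,N); sL=20/51, sR=60/101; mL=-520/5151, mR=30/101; mL+mR=10/51 → advance +1; mR−mL=2050/5151 → turn +1·90°
n=5: pose=(-8,9,W); sL=40/87, sR=24/65; mL=256/5655, mR=12/65; mL+mR=20/87 → advance +1; mR−mL=788/5655 → turn +1·90°
n=6: pose=(-9,9,S); sL=2/3, sR=30/73; mL=28/219, mR=15/73; mL+mR=1/3 → advance +1; mR−mL=17/219 → turn +1·90°
n=7: pose=(-9,8,E); sL=8/15, sR=120/169; mL=-224/2535, mR=60/169; mL+mR=4/15 → advance +1; mR−mL=1124/2535 → turn +1·90°

0 20/51 60/101 -520/5151 30/101 -8 8 N
1 40/87 24/65 256/5655 12/65 -8 9 W
2 2/3 30/73 28/219 15/73 -9 9 S
3 8/15 120/169 -224/2535 60/169 -9 8 E
4 20/51 60/101 -520/5151 30/101 -8 8 N
5 40/87 24/65 256/5655 12/65 -8 9 W
6 2/3 30/73 28/219 15/73 -9 9 S
7 8/15 120/169 -224/2535 60/169 -9 8 E
final -8 8 N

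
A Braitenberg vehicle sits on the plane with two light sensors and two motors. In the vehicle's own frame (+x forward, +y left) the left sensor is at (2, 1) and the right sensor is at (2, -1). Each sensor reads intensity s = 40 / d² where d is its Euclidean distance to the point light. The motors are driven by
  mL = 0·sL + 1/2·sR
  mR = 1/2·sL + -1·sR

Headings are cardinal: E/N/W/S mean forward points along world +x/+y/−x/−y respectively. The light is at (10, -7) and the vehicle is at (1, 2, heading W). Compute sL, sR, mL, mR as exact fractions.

8/37 40/221 20/221 -596/8177

left sensor world pos  = (-1, 1); dL² = 185
right sensor world pos = (-1, 3); dR² = 221
sL = 40/185 = 8/37
sR = 40/221 = 40/221
mL = 0·sL + 1/2·sR = 20/221
mR = 1/2·sL + -1·sR = -596/8177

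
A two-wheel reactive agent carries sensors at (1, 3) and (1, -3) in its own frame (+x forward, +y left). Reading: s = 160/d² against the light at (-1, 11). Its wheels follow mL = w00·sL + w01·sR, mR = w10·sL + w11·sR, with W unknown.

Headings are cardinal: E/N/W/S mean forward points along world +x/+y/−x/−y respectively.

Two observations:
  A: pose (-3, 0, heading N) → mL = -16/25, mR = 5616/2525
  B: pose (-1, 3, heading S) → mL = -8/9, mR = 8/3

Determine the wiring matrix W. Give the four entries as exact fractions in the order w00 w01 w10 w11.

-1/2 0 1/2 1

obs A: pose=(-3,0,N) → sL=32/25, sR=160/101, mL=-16/25, mR=5616/2525
obs B: pose=(-1,3,S) → sL=16/9, sR=16/9, mL=-8/9, mR=8/3
sensor matrix S = [[32/25, 160/101], [16/9, 16/9]]; det S = -4096/7575
solve [mL_A; mL_B] = S·[w00; w01] and [mR_A; mR_B] = S·[w10; w11]:
  w00 = -1/2, w01 = 0, w10 = 1/2, w11 = 1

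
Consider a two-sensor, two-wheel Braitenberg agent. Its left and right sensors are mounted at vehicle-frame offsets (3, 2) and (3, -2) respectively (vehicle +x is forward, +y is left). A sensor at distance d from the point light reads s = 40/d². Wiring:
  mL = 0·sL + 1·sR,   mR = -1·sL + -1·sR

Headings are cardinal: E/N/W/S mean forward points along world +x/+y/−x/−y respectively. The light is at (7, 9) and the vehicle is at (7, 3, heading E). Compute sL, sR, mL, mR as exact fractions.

8/5 40/73 40/73 -784/365

left sensor world pos  = (10, 5); dL² = 25
right sensor world pos = (10, 1); dR² = 73
sL = 40/25 = 8/5
sR = 40/73 = 40/73
mL = 0·sL + 1·sR = 40/73
mR = -1·sL + -1·sR = -784/365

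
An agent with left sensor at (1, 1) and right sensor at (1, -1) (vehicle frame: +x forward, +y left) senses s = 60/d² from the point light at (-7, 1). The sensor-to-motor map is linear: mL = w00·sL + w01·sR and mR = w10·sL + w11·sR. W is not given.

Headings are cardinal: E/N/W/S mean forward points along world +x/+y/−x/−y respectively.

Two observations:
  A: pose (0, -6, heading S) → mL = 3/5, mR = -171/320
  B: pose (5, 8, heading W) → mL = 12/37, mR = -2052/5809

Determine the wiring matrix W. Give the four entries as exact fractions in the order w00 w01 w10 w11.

0 1 -1/2 -1/2

obs A: pose=(0,-6,S) → sL=15/32, sR=3/5, mL=3/5, mR=-171/320
obs B: pose=(5,8,W) → sL=60/157, sR=12/37, mL=12/37, mR=-2052/5809
sensor matrix S = [[15/32, 3/5], [60/157, 12/37]]; det S = -3591/46472
solve [mL_A; mL_B] = S·[w00; w01] and [mR_A; mR_B] = S·[w10; w11]:
  w00 = 0, w01 = 1, w10 = -1/2, w11 = -1/2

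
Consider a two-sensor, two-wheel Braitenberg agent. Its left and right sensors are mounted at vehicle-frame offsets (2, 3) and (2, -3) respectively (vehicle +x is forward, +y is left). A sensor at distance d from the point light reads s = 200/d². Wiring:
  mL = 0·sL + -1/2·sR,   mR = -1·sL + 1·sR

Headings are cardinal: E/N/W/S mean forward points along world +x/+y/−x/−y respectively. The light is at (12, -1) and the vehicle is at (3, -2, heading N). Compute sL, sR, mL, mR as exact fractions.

40/29 200/37 -100/37 4320/1073

left sensor world pos  = (0, 0); dL² = 145
right sensor world pos = (6, 0); dR² = 37
sL = 200/145 = 40/29
sR = 200/37 = 200/37
mL = 0·sL + -1/2·sR = -100/37
mR = -1·sL + 1·sR = 4320/1073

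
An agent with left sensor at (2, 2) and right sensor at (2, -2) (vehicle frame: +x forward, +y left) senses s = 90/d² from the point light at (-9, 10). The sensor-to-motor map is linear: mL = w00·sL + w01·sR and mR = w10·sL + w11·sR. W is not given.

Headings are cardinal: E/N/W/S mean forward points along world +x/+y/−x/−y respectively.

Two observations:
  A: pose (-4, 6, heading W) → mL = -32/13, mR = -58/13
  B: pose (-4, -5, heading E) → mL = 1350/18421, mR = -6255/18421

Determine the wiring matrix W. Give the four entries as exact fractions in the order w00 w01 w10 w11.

1/2 -1/2 -1/2 -1/2

obs A: pose=(-4,6,W) → sL=2, sR=90/13, mL=-32/13, mR=-58/13
obs B: pose=(-4,-5,E) → sL=45/109, sR=45/169, mL=1350/18421, mR=-6255/18421
sensor matrix S = [[2, 90/13], [45/109, 45/169]]; det S = -42840/18421
solve [mL_A; mL_B] = S·[w00; w01] and [mR_A; mR_B] = S·[w10; w11]:
  w00 = 1/2, w01 = -1/2, w10 = -1/2, w11 = -1/2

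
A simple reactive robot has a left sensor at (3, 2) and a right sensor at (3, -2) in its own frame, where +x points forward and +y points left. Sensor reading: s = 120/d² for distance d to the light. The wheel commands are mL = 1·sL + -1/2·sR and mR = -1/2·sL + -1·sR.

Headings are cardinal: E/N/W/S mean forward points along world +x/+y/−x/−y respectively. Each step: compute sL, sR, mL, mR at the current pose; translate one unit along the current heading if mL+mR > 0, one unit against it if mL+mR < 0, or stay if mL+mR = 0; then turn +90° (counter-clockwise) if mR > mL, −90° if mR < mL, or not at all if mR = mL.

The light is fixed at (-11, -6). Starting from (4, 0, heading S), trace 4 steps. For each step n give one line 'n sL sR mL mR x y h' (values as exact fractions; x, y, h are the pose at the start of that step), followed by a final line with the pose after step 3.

0 60/149 60/89 870/13261 -11610/13261 4 0 S
1 120/169 8/15 1124/2535 -2252/2535 4 1 W
2 15/37 15/53 1035/3922 -1905/3922 5 1 N
3 24/85 120/377 3948/32045 -14724/32045 5 0 E
final 4 0 S

n=0: pose=(4,0,S); sL=60/149, sR=60/89; mL=870/13261, mR=-11610/13261; mL+mR=-10740/13261 → advance -1; mR−mL=-12480/13261 → turn -1·90°
n=1: pose=(4,1,W); sL=120/169, sR=8/15; mL=1124/2535, mR=-2252/2535; mL+mR=-376/845 → advance -1; mR−mL=-3376/2535 → turn -1·90°
n=2: pose=(5,1,N); sL=15/37, sR=15/53; mL=1035/3922, mR=-1905/3922; mL+mR=-435/1961 → advance -1; mR−mL=-1470/1961 → turn -1·90°
n=3: pose=(5,0,E); sL=24/85, sR=120/377; mL=3948/32045, mR=-14724/32045; mL+mR=-10776/32045 → advance -1; mR−mL=-18672/32045 → turn -1·90°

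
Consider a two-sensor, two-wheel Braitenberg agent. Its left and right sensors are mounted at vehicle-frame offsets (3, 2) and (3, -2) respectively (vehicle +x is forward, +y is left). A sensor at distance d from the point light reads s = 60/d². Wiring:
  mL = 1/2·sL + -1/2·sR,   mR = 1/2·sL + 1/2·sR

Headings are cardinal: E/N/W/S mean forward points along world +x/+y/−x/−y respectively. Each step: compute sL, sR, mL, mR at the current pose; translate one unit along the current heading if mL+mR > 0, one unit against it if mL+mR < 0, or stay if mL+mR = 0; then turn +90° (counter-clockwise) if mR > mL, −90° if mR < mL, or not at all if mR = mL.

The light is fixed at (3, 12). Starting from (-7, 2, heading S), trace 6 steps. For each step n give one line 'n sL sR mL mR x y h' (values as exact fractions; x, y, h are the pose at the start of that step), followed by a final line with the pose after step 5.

n=0: pose=(-7,2,S); sL=60/233, sR=60/313; mL=2400/72929, mR=16380/72929; mL+mR=60/233 → advance +1; mR−mL=60/313 → turn +1·90°
n=1: pose=(-7,1,E); sL=6/13, sR=30/109; mL=132/1417, mR=522/1417; mL+mR=6/13 → advance +1; mR−mL=30/109 → turn +1·90°
n=2: pose=(-6,1,N); sL=12/37, sR=60/113; mL=-432/4181, mR=1788/4181; mL+mR=12/37 → advance +1; mR−mL=60/113 → turn +1·90°
n=3: pose=(-6,2,W); sL=5/24, sR=15/52; mL=-25/624, mR=155/624; mL+mR=5/24 → advance +1; mR−mL=15/52 → turn +1·90°
n=4: pose=(-7,2,S); sL=60/233, sR=60/313; mL=2400/72929, mR=16380/72929; mL+mR=60/233 → advance +1; mR−mL=60/313 → turn +1·90°
n=5: pose=(-7,1,E); sL=6/13, sR=30/109; mL=132/1417, mR=522/1417; mL+mR=6/13 → advance +1; mR−mL=30/109 → turn +1·90°

0 60/233 60/313 2400/72929 16380/72929 -7 2 S
1 6/13 30/109 132/1417 522/1417 -7 1 E
2 12/37 60/113 -432/4181 1788/4181 -6 1 N
3 5/24 15/52 -25/624 155/624 -6 2 W
4 60/233 60/313 2400/72929 16380/72929 -7 2 S
5 6/13 30/109 132/1417 522/1417 -7 1 E
final -6 1 N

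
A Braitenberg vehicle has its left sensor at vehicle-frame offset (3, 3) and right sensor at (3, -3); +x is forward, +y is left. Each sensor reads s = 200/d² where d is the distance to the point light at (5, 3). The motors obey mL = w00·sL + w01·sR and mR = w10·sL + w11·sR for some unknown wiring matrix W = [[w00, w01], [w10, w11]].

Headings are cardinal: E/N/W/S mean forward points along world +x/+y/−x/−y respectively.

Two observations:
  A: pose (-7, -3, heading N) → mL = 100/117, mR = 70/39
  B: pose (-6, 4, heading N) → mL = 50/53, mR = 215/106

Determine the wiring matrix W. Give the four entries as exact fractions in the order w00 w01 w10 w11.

obs A: pose=(-7,-3,N) → sL=100/117, sR=20/9, mL=100/117, mR=70/39
obs B: pose=(-6,4,N) → sL=50/53, sR=5/2, mL=50/53, mR=215/106
sensor matrix S = [[100/117, 20/9], [50/53, 5/2]]; det S = 250/6201
solve [mL_A; mL_B] = S·[w00; w01] and [mR_A; mR_B] = S·[w10; w11]:
  w00 = 1, w01 = 0, w10 = -1/2, w11 = 1

1 0 -1/2 1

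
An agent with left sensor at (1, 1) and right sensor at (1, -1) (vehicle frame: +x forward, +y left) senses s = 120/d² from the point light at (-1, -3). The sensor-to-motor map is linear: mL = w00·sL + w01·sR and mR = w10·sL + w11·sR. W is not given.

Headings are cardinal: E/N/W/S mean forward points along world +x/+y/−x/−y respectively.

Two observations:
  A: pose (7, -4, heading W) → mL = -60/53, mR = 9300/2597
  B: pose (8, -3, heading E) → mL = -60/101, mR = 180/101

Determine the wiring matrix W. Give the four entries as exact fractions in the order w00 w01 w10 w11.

obs A: pose=(7,-4,W) → sL=120/53, sR=120/49, mL=-60/53, mR=9300/2597
obs B: pose=(8,-3,E) → sL=120/101, sR=120/101, mL=-60/101, mR=180/101
sensor matrix S = [[120/53, 120/49], [120/101, 120/101]]; det S = -57600/262297
solve [mL_A; mL_B] = S·[w00; w01] and [mR_A; mR_B] = S·[w10; w11]:
  w00 = -1/2, w01 = 0, w10 = 1/2, w11 = 1

-1/2 0 1/2 1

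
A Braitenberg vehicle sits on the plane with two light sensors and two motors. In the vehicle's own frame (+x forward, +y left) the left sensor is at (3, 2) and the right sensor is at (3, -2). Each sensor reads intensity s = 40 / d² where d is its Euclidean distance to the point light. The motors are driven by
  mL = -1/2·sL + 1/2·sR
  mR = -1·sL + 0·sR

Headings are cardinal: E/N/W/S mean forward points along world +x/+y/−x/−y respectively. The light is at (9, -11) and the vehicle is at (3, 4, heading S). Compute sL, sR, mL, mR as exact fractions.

left sensor world pos  = (5, 1); dL² = 160
right sensor world pos = (1, 1); dR² = 208
sL = 40/160 = 1/4
sR = 40/208 = 5/26
mL = -1/2·sL + 1/2·sR = -3/104
mR = -1·sL + 0·sR = -1/4

1/4 5/26 -3/104 -1/4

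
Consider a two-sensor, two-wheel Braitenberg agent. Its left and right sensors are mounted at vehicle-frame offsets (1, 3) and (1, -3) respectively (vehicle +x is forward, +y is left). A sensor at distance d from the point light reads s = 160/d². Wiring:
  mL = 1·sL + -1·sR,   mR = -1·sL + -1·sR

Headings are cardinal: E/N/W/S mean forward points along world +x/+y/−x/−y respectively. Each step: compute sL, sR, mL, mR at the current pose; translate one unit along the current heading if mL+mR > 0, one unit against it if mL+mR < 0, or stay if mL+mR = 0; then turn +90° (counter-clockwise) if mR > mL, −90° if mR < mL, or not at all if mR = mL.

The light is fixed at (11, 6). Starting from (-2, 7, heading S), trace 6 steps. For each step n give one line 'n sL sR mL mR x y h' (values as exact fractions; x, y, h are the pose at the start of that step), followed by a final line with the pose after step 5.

n=0: pose=(-2,7,S); sL=8/5, sR=5/8; mL=39/40, mR=-89/40; mL+mR=-5/4 → advance -1; mR−mL=-16/5 → turn -1·90°
n=1: pose=(-2,8,W); sL=160/197, sR=160/221; mL=3840/43537, mR=-66880/43537; mL+mR=-320/221 → advance -1; mR−mL=-320/197 → turn -1·90°
n=2: pose=(-1,8,N); sL=80/117, sR=16/9; mL=-128/117, mR=-32/13; mL+mR=-32/9 → advance -1; mR−mL=-160/117 → turn -1·90°
n=3: pose=(-1,7,E); sL=160/137, sR=32/25; mL=-384/3425, mR=-8384/3425; mL+mR=-64/25 → advance -1; mR−mL=-320/137 → turn -1·90°
n=4: pose=(-2,7,S); sL=8/5, sR=5/8; mL=39/40, mR=-89/40; mL+mR=-5/4 → advance -1; mR−mL=-16/5 → turn -1·90°
n=5: pose=(-2,8,W); sL=160/197, sR=160/221; mL=3840/43537, mR=-66880/43537; mL+mR=-320/221 → advance -1; mR−mL=-320/197 → turn -1·90°

0 8/5 5/8 39/40 -89/40 -2 7 S
1 160/197 160/221 3840/43537 -66880/43537 -2 8 W
2 80/117 16/9 -128/117 -32/13 -1 8 N
3 160/137 32/25 -384/3425 -8384/3425 -1 7 E
4 8/5 5/8 39/40 -89/40 -2 7 S
5 160/197 160/221 3840/43537 -66880/43537 -2 8 W
final -1 8 N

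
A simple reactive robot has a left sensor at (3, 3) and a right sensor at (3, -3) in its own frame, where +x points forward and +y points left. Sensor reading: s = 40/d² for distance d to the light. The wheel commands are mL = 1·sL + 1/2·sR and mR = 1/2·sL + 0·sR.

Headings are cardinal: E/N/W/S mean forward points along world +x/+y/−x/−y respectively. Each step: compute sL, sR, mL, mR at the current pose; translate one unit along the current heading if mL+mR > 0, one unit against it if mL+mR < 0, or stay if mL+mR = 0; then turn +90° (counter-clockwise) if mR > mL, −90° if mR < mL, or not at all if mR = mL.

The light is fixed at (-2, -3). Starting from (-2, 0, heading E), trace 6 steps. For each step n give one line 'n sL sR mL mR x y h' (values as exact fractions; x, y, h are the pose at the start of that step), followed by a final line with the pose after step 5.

0 8/9 40/9 28/9 4/9 -2 0 E
1 5/2 10 15/2 5/4 -1 0 S
2 8 40/29 252/29 4 -1 -1 W
3 20/17 20/17 30/17 10/17 -2 -1 N
4 8/9 40/9 28/9 4/9 -2 0 E
5 5/2 10 15/2 5/4 -1 0 S
final -1 -1 W

n=0: pose=(-2,0,E); sL=8/9, sR=40/9; mL=28/9, mR=4/9; mL+mR=32/9 → advance +1; mR−mL=-8/3 → turn -1·90°
n=1: pose=(-1,0,S); sL=5/2, sR=10; mL=15/2, mR=5/4; mL+mR=35/4 → advance +1; mR−mL=-25/4 → turn -1·90°
n=2: pose=(-1,-1,W); sL=8, sR=40/29; mL=252/29, mR=4; mL+mR=368/29 → advance +1; mR−mL=-136/29 → turn -1·90°
n=3: pose=(-2,-1,N); sL=20/17, sR=20/17; mL=30/17, mR=10/17; mL+mR=40/17 → advance +1; mR−mL=-20/17 → turn -1·90°
n=4: pose=(-2,0,E); sL=8/9, sR=40/9; mL=28/9, mR=4/9; mL+mR=32/9 → advance +1; mR−mL=-8/3 → turn -1·90°
n=5: pose=(-1,0,S); sL=5/2, sR=10; mL=15/2, mR=5/4; mL+mR=35/4 → advance +1; mR−mL=-25/4 → turn -1·90°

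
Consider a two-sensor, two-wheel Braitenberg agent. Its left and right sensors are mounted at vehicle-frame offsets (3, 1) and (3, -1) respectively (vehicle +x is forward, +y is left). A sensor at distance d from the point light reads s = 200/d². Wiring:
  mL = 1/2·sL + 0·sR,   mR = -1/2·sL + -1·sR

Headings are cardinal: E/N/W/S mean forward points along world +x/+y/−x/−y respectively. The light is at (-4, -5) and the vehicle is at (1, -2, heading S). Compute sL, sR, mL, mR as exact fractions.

50/9 25/2 25/9 -275/18

left sensor world pos  = (2, -5); dL² = 36
right sensor world pos = (0, -5); dR² = 16
sL = 200/36 = 50/9
sR = 200/16 = 25/2
mL = 1/2·sL + 0·sR = 25/9
mR = -1/2·sL + -1·sR = -275/18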